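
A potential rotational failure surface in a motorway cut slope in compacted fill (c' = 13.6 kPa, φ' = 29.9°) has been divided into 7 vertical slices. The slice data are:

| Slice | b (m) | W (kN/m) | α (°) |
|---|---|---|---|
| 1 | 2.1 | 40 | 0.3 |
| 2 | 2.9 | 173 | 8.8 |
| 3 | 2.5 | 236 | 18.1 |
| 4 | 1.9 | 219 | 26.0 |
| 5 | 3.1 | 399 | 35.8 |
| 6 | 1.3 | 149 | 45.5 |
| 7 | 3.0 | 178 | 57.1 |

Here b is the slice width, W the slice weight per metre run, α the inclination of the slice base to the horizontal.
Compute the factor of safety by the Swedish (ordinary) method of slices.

FS = 1.39

Ordinary method of slices: FS = Σ[c'·Δl_i + (W_i cosα_i)·tanφ'] / Σ W_i sinα_i, with Δl_i = b_i / cosα_i.
Slice 1: Δl = 2.1/cos0.3° = 2.100 m; N'_1 = 40·cos0.3° = 40.0; c'Δl = 28.56; W sinα = 0.2
Slice 2: Δl = 2.9/cos8.8° = 2.935 m; N'_2 = 173·cos8.8° = 171.0; c'Δl = 39.91; W sinα = 26.5
Slice 3: Δl = 2.5/cos18.1° = 2.630 m; N'_3 = 236·cos18.1° = 224.3; c'Δl = 35.77; W sinα = 73.3
Slice 4: Δl = 1.9/cos26.0° = 2.114 m; N'_4 = 219·cos26.0° = 196.8; c'Δl = 28.75; W sinα = 96.0
Slice 5: Δl = 3.1/cos35.8° = 3.822 m; N'_5 = 399·cos35.8° = 323.6; c'Δl = 51.98; W sinα = 233.4
Slice 6: Δl = 1.3/cos45.5° = 1.855 m; N'_6 = 149·cos45.5° = 104.4; c'Δl = 25.22; W sinα = 106.3
Slice 7: Δl = 3.0/cos57.1° = 5.523 m; N'_7 = 178·cos57.1° = 96.7; c'Δl = 75.11; W sinα = 149.5
Σc'Δl = 285.3 kN/m; ΣN' = 1156.9 kN/m; ΣW sinα = 685.1 kN/m
Resisting = 285.3 + 1156.9·tan29.9° = 285.3 + 665.2 = 950.5 kN/m
FS = 950.5 / 685.1 = 1.387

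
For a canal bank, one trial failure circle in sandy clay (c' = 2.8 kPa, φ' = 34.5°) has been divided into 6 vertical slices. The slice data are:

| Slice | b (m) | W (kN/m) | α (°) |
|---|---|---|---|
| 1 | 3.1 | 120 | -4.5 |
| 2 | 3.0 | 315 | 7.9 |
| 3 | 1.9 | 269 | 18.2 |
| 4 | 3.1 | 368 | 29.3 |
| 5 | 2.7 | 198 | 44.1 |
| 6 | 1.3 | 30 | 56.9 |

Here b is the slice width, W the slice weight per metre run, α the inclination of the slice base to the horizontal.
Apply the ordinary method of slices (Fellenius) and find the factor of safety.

FS = 1.85

Ordinary method of slices: FS = Σ[c'·Δl_i + (W_i cosα_i)·tanφ'] / Σ W_i sinα_i, with Δl_i = b_i / cosα_i.
Slice 1: Δl = 3.1/cos(-4.5°) = 3.110 m; N'_1 = 120·cos(-4.5°) = 119.6; c'Δl = 8.71; W sinα = -9.4
Slice 2: Δl = 3.0/cos7.9° = 3.029 m; N'_2 = 315·cos7.9° = 312.0; c'Δl = 8.48; W sinα = 43.3
Slice 3: Δl = 1.9/cos18.2° = 2.000 m; N'_3 = 269·cos18.2° = 255.5; c'Δl = 5.60; W sinα = 84.0
Slice 4: Δl = 3.1/cos29.3° = 3.555 m; N'_4 = 368·cos29.3° = 320.9; c'Δl = 9.95; W sinα = 180.1
Slice 5: Δl = 2.7/cos44.1° = 3.760 m; N'_5 = 198·cos44.1° = 142.2; c'Δl = 10.53; W sinα = 137.8
Slice 6: Δl = 1.3/cos56.9° = 2.381 m; N'_6 = 30·cos56.9° = 16.4; c'Δl = 6.67; W sinα = 25.1
Σc'Δl = 49.9 kN/m; ΣN' = 1166.7 kN/m; ΣW sinα = 460.9 kN/m
Resisting = 49.9 + 1166.7·tan34.5° = 49.9 + 801.8 = 851.8 kN/m
FS = 851.8 / 460.9 = 1.848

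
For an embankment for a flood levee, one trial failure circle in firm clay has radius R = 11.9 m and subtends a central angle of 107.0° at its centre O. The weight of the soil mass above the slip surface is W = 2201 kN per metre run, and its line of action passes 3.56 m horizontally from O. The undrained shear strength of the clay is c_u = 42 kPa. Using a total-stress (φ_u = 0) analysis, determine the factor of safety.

FS = 1.42

Taking moments about the centre O, the resisting moment is provided by the undrained shear strength acting along the arc:
Arc length L_a = R·θ = 11.9·(107.0°·π/180) = 11.9·1.8675 = 22.22 m
M_R = c_u·L_a·R = 42·22.22·11.9 = 11107.2 kN·m/m
M_D = W·d = 2201·3.56 = 7835.6 kN·m/m
FS = M_R / M_D = 11107.2 / 7835.6 = 1.418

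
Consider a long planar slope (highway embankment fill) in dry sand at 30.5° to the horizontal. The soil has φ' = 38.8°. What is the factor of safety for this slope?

For a dry cohesionless infinite slope the factor of safety is FS = tanφ' / tanβ.
FS = tan38.8° / tan30.5° = 0.8040 / 0.5890 = 1.365

FS = 1.36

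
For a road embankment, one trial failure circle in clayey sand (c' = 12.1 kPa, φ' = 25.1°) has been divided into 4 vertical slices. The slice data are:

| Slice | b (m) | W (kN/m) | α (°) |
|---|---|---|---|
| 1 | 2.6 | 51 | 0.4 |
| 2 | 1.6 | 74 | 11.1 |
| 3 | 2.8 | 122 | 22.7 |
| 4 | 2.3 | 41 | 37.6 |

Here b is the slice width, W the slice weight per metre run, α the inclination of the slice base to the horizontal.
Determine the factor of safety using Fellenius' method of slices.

FS = 2.87

Ordinary method of slices: FS = Σ[c'·Δl_i + (W_i cosα_i)·tanφ'] / Σ W_i sinα_i, with Δl_i = b_i / cosα_i.
Slice 1: Δl = 2.6/cos0.4° = 2.600 m; N'_1 = 51·cos0.4° = 51.0; c'Δl = 31.46; W sinα = 0.4
Slice 2: Δl = 1.6/cos11.1° = 1.631 m; N'_2 = 74·cos11.1° = 72.6; c'Δl = 19.73; W sinα = 14.2
Slice 3: Δl = 2.8/cos22.7° = 3.035 m; N'_3 = 122·cos22.7° = 112.5; c'Δl = 36.72; W sinα = 47.1
Slice 4: Δl = 2.3/cos37.6° = 2.903 m; N'_4 = 41·cos37.6° = 32.5; c'Δl = 35.13; W sinα = 25.0
Σc'Δl = 123.0 kN/m; ΣN' = 268.6 kN/m; ΣW sinα = 86.7 kN/m
Resisting = 123.0 + 268.6·tan25.1° = 123.0 + 125.8 = 248.9 kN/m
FS = 248.9 / 86.7 = 2.871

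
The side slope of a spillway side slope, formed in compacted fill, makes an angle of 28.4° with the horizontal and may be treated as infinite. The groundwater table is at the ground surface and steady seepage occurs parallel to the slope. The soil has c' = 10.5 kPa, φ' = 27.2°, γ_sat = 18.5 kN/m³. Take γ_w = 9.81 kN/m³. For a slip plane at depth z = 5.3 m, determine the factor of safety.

FS = 0.70

With seepage parallel to the slope and the water table at the surface, the effective normal stress on the slip plane uses the buoyant unit weight γ' = γ_sat − γ_w while the driving shear stress uses γ_sat:
FS = [c' + γ' z cos²β tanφ'] / [γ_sat z sinβ cosβ]
γ' = 18.5 − 9.81 = 8.69 kN/m³
Numerator = 10.5 + 8.69·5.3·cos²28.4°·tan27.2° = 10.5 + 8.69·5.3·0.7738·0.5139 = 28.815 kPa
Denominator = 18.5·5.3·sin28.4°·cos28.4° = 18.5·5.3·0.4756·0.8796 = 41.022 kPa
FS = 28.815 / 41.022 = 0.702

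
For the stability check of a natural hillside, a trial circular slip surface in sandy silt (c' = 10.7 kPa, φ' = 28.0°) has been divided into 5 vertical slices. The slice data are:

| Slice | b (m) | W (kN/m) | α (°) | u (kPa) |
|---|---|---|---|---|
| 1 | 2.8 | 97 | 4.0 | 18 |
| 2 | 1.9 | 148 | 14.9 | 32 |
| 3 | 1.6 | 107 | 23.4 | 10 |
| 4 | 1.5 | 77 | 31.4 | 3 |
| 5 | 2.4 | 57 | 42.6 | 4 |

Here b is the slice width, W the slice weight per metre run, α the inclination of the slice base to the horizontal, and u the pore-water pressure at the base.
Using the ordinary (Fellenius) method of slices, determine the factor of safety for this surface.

Ordinary method of slices: FS = Σ[c'·Δl_i + (W_i cosα_i − u_i·Δl_i)·tanφ'] / Σ W_i sinα_i, with Δl_i = b_i / cosα_i.
Slice 1: Δl = 2.8/cos4.0° = 2.807 m; N'_1 = 97·cos4.0° − 18·2.807 = 46.2; c'Δl = 30.03; W sinα = 6.8
Slice 2: Δl = 1.9/cos14.9° = 1.966 m; N'_2 = 148·cos14.9° − 32·1.966 = 80.1; c'Δl = 21.04; W sinα = 38.1
Slice 3: Δl = 1.6/cos23.4° = 1.743 m; N'_3 = 107·cos23.4° − 10·1.743 = 80.8; c'Δl = 18.65; W sinα = 42.5
Slice 4: Δl = 1.5/cos31.4° = 1.757 m; N'_4 = 77·cos31.4° − 3·1.757 = 60.5; c'Δl = 18.80; W sinα = 40.1
Slice 5: Δl = 2.4/cos42.6° = 3.260 m; N'_5 = 57·cos42.6° − 4·3.260 = 28.9; c'Δl = 34.89; W sinα = 38.6
Σc'Δl = 123.4 kN/m; ΣN' = 296.5 kN/m; ΣW sinα = 166.0 kN/m
Resisting = 123.4 + 296.5·tan28.0° = 123.4 + 157.6 = 281.1 kN/m
FS = 281.1 / 166.0 = 1.693

FS = 1.69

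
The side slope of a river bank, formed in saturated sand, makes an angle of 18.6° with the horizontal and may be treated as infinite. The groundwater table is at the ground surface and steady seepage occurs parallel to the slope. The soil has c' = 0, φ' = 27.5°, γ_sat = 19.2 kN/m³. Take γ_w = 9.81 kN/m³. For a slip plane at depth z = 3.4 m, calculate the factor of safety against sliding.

With seepage parallel to the slope and the water table at the surface, the effective normal stress on the slip plane uses the buoyant unit weight γ' = γ_sat − γ_w while the driving shear stress uses γ_sat:
FS = [c' + γ' z cos²β tanφ'] / [γ_sat z sinβ cosβ]
(For c' = 0 this reduces to FS = (γ'/γ_sat)·tanφ'/tanβ.)
γ' = 19.2 − 9.81 = 9.39 kN/m³
Numerator = 0.0 + 9.39·3.4·cos²18.6°·tan27.5° = 0.0 + 9.39·3.4·0.8983·0.5206 = 14.929 kPa
Denominator = 19.2·3.4·sin18.6°·cos18.6° = 19.2·3.4·0.3190·0.9478 = 19.734 kPa
FS = 14.929 / 19.734 = 0.756

FS = 0.76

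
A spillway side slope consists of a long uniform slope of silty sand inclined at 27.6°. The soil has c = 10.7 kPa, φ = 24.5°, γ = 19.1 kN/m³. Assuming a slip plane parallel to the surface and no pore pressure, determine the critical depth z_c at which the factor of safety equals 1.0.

Setting FS = 1.00 in FS = [c + γz cos²β tanφ] / [γz sinβ cosβ] and solving for z:
z = c / [γ cosβ (FS·sinβ − cosβ·tanφ)]
  = 10.7 / [19.1·cos27.6°·(1.00·sin27.6° − cos27.6°·tan24.5°)]
  = 10.7 / [19.1·0.8862·(1.00·0.4633 − 0.8862·0.4557)]
  = 10.7 / 1.0059 = 10.637 m

z_c = 10.64 m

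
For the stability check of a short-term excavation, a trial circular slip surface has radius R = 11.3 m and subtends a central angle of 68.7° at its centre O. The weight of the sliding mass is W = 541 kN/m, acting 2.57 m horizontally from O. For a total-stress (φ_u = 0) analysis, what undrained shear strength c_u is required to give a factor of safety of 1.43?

c_u = 13.0 kPa

FS = c_u·L_a·R / (W·d), so c_u = FS·W·d / (L_a·R).
Arc length L_a = R·θ = 11.3·(68.7°·π/180) = 11.3·1.1990 = 13.55 m
c_u = 1.43·541·2.57 / (13.55·11.3) = 1988.2 / 153.11 = 12.99 kPa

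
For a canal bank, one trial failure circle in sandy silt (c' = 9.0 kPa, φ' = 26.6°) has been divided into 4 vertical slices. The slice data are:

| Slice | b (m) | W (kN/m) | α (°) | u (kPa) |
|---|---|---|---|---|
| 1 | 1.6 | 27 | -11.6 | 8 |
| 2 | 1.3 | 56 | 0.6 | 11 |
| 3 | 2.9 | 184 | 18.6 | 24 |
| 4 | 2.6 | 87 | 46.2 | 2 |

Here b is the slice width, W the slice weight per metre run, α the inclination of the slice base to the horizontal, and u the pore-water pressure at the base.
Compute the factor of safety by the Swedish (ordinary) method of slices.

FS = 1.65

Ordinary method of slices: FS = Σ[c'·Δl_i + (W_i cosα_i − u_i·Δl_i)·tanφ'] / Σ W_i sinα_i, with Δl_i = b_i / cosα_i.
Slice 1: Δl = 1.6/cos(-11.6°) = 1.633 m; N'_1 = 27·cos(-11.6°) − 8·1.633 = 13.4; c'Δl = 14.70; W sinα = -5.4
Slice 2: Δl = 1.3/cos0.6° = 1.300 m; N'_2 = 56·cos0.6° − 11·1.300 = 41.7; c'Δl = 11.70; W sinα = 0.6
Slice 3: Δl = 2.9/cos18.6° = 3.060 m; N'_3 = 184·cos18.6° − 24·3.060 = 101.0; c'Δl = 27.54; W sinα = 58.7
Slice 4: Δl = 2.6/cos46.2° = 3.756 m; N'_4 = 87·cos46.2° − 2·3.756 = 52.7; c'Δl = 33.81; W sinα = 62.8
Σc'Δl = 87.7 kN/m; ΣN' = 208.7 kN/m; ΣW sinα = 116.6 kN/m
Resisting = 87.7 + 208.7·tan26.6° = 87.7 + 104.5 = 192.3 kN/m
FS = 192.3 / 116.6 = 1.648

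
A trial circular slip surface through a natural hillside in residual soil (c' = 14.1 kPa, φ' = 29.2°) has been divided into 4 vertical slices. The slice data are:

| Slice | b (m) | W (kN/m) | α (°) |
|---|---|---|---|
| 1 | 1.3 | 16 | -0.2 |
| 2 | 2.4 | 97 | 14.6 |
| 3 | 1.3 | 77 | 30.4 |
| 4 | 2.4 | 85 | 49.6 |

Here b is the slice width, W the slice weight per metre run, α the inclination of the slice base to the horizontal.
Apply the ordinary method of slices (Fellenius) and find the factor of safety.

FS = 2.00

Ordinary method of slices: FS = Σ[c'·Δl_i + (W_i cosα_i)·tanφ'] / Σ W_i sinα_i, with Δl_i = b_i / cosα_i.
Slice 1: Δl = 1.3/cos(-0.2°) = 1.300 m; N'_1 = 16·cos(-0.2°) = 16.0; c'Δl = 18.33; W sinα = -0.1
Slice 2: Δl = 2.4/cos14.6° = 2.480 m; N'_2 = 97·cos14.6° = 93.9; c'Δl = 34.97; W sinα = 24.5
Slice 3: Δl = 1.3/cos30.4° = 1.507 m; N'_3 = 77·cos30.4° = 66.4; c'Δl = 21.25; W sinα = 39.0
Slice 4: Δl = 2.4/cos49.6° = 3.703 m; N'_4 = 85·cos49.6° = 55.1; c'Δl = 52.21; W sinα = 64.7
Σc'Δl = 126.8 kN/m; ΣN' = 231.4 kN/m; ΣW sinα = 128.1 kN/m
Resisting = 126.8 + 231.4·tan29.2° = 126.8 + 129.3 = 256.1 kN/m
FS = 256.1 / 128.1 = 1.999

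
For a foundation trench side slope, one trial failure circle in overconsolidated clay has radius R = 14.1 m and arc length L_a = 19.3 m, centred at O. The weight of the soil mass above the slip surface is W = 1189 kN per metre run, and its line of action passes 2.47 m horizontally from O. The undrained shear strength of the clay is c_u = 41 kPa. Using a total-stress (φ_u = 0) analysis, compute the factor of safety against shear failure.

Taking moments about the centre O, the resisting moment is provided by the undrained shear strength acting along the arc:
M_R = c_u·L_a·R = 41·19.30·14.1 = 11157.3 kN·m/m
M_D = W·d = 1189·2.47 = 2936.8 kN·m/m
FS = M_R / M_D = 11157.3 / 2936.8 = 3.799

FS = 3.80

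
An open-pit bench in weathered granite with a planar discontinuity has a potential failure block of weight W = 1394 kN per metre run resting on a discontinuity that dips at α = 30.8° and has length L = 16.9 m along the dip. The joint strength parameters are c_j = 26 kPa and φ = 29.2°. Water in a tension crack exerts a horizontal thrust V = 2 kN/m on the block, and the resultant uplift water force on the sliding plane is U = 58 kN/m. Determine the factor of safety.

FS = 1.50

Resolving the block weight along and normal to the plane and applying the Mohr–Coulomb strength on the joint:
N' = W cosα − U − V sinα = 1394·cos30.8° − 58 − 2·sin30.8° = 1138.4 kN/m
Driving force T = W sinα + V cosα = 1394·sin30.8° + 2·cos30.8° = 715.5 kN/m
Resisting force R = c_j·L + N'·tanφ = 26·16.9 + 1138.4·tan29.2° = 439.4 + 636.2 = 1075.6 kN/m
FS = R / T = 1075.6 / 715.5 = 1.503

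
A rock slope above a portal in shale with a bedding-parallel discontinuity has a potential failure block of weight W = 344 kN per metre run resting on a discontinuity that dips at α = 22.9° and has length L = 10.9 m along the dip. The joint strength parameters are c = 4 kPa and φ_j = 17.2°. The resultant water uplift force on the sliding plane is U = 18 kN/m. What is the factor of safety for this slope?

Resolving the block weight along and normal to the plane and applying the Mohr–Coulomb strength on the joint:
N' = W cosα − U = 344·cos22.9° − 18 = 298.9 kN/m
Driving force T = W sinα = 344·sin22.9° = 133.9 kN/m
Resisting force R = c·L + N'·tanφ_j = 4·10.9 + 298.9·tan17.2° = 43.6 + 92.5 = 136.1 kN/m
FS = R / T = 136.1 / 133.9 = 1.017

FS = 1.02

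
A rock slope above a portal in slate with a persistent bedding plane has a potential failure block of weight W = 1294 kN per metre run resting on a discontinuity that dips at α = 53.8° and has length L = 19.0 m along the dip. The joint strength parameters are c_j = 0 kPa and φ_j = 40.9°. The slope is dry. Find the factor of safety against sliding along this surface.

FS = 0.63

Resolving the block weight along and normal to the plane and applying the Mohr–Coulomb strength on the joint:
N' = W cosα = 1294·cos53.8° = 764.2 kN/m
Driving force T = W sinα = 1294·sin53.8° = 1044.2 kN/m
Resisting force R = c_j·L + N'·tanφ_j = 0·19.0 + 764.2·tan40.9° = 0.0 + 662.0 = 662.0 kN/m
FS = R / T = 662.0 / 1044.2 = 0.634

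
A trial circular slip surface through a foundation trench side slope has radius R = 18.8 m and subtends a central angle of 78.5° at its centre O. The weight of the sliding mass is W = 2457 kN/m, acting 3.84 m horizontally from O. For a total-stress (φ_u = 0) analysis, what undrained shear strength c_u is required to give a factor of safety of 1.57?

c_u = 30.6 kPa

FS = c_u·L_a·R / (W·d), so c_u = FS·W·d / (L_a·R).
Arc length L_a = R·θ = 18.8·(78.5°·π/180) = 18.8·1.3701 = 25.76 m
c_u = 1.57·2457·3.84 / (25.76·18.8) = 14812.8 / 484.24 = 30.59 kPa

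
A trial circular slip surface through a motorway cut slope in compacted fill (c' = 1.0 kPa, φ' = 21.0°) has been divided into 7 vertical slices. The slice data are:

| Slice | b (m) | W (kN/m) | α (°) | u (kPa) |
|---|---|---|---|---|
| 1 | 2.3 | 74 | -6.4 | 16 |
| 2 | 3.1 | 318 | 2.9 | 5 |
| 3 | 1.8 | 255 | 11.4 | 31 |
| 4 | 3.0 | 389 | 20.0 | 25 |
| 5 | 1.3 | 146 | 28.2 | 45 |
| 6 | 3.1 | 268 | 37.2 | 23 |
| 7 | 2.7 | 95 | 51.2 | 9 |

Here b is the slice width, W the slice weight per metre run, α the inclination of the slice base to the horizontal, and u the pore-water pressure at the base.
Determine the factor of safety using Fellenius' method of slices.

FS = 0.83

Ordinary method of slices: FS = Σ[c'·Δl_i + (W_i cosα_i − u_i·Δl_i)·tanφ'] / Σ W_i sinα_i, with Δl_i = b_i / cosα_i.
Slice 1: Δl = 2.3/cos(-6.4°) = 2.314 m; N'_1 = 74·cos(-6.4°) − 16·2.314 = 36.5; c'Δl = 2.31; W sinα = -8.2
Slice 2: Δl = 3.1/cos2.9° = 3.104 m; N'_2 = 318·cos2.9° − 5·3.104 = 302.1; c'Δl = 3.10; W sinα = 16.1
Slice 3: Δl = 1.8/cos11.4° = 1.836 m; N'_3 = 255·cos11.4° − 31·1.836 = 193.0; c'Δl = 1.84; W sinα = 50.4
Slice 4: Δl = 3.0/cos20.0° = 3.193 m; N'_4 = 389·cos20.0° − 25·3.193 = 285.7; c'Δl = 3.19; W sinα = 133.0
Slice 5: Δl = 1.3/cos28.2° = 1.475 m; N'_5 = 146·cos28.2° − 45·1.475 = 62.3; c'Δl = 1.48; W sinα = 69.0
Slice 6: Δl = 3.1/cos37.2° = 3.892 m; N'_6 = 268·cos37.2° − 23·3.892 = 124.0; c'Δl = 3.89; W sinα = 162.0
Slice 7: Δl = 2.7/cos51.2° = 4.309 m; N'_7 = 95·cos51.2° − 9·4.309 = 20.7; c'Δl = 4.31; W sinα = 74.0
Σc'Δl = 20.1 kN/m; ΣN' = 1024.3 kN/m; ΣW sinα = 496.4 kN/m
Resisting = 20.1 + 1024.3·tan21.0° = 20.1 + 393.2 = 413.3 kN/m
FS = 413.3 / 496.4 = 0.833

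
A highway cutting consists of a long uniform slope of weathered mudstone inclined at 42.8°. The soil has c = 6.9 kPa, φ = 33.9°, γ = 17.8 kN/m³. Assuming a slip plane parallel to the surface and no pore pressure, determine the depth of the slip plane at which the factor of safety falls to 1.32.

Setting FS = 1.32 in FS = [c + γz cos²β tanφ] / [γz sinβ cosβ] and solving for z:
z = c / [γ cosβ (FS·sinβ − cosβ·tanφ)]
  = 6.9 / [17.8·cos42.8°·(1.32·sin42.8° − cos42.8°·tan33.9°)]
  = 6.9 / [17.8·0.7337·(1.32·0.6794 − 0.7337·0.6720)]
  = 6.9 / 5.2740 = 1.308 m

z = 1.31 m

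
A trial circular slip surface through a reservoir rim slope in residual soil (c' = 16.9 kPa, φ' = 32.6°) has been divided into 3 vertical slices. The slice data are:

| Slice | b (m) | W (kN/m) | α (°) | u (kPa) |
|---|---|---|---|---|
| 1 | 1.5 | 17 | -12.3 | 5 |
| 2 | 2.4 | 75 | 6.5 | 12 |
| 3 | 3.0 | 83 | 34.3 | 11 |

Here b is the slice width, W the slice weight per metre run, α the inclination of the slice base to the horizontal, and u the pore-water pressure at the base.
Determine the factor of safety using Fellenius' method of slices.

Ordinary method of slices: FS = Σ[c'·Δl_i + (W_i cosα_i − u_i·Δl_i)·tanφ'] / Σ W_i sinα_i, with Δl_i = b_i / cosα_i.
Slice 1: Δl = 1.5/cos(-12.3°) = 1.535 m; N'_1 = 17·cos(-12.3°) − 5·1.535 = 8.9; c'Δl = 25.95; W sinα = -3.6
Slice 2: Δl = 2.4/cos6.5° = 2.416 m; N'_2 = 75·cos6.5° − 12·2.416 = 45.5; c'Δl = 40.82; W sinα = 8.5
Slice 3: Δl = 3.0/cos34.3° = 3.632 m; N'_3 = 83·cos34.3° − 11·3.632 = 28.6; c'Δl = 61.37; W sinα = 46.8
Σc'Δl = 128.1 kN/m; ΣN' = 83.1 kN/m; ΣW sinα = 51.6 kN/m
Resisting = 128.1 + 83.1·tan32.6° = 128.1 + 53.1 = 181.3 kN/m
FS = 181.3 / 51.6 = 3.510

FS = 3.51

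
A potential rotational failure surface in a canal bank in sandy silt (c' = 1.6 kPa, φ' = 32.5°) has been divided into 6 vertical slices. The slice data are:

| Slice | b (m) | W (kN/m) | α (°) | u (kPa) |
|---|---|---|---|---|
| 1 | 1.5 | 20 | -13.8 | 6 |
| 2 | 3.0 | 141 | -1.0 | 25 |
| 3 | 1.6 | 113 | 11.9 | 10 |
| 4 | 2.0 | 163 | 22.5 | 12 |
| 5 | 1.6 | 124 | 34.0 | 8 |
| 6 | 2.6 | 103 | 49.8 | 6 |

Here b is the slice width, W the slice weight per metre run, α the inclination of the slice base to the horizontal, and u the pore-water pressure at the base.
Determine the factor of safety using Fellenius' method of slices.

FS = 1.30

Ordinary method of slices: FS = Σ[c'·Δl_i + (W_i cosα_i − u_i·Δl_i)·tanφ'] / Σ W_i sinα_i, with Δl_i = b_i / cosα_i.
Slice 1: Δl = 1.5/cos(-13.8°) = 1.545 m; N'_1 = 20·cos(-13.8°) − 6·1.545 = 10.2; c'Δl = 2.47; W sinα = -4.8
Slice 2: Δl = 3.0/cos(-1.0°) = 3.000 m; N'_2 = 141·cos(-1.0°) − 25·3.000 = 66.0; c'Δl = 4.80; W sinα = -2.5
Slice 3: Δl = 1.6/cos11.9° = 1.635 m; N'_3 = 113·cos11.9° − 10·1.635 = 94.2; c'Δl = 2.62; W sinα = 23.3
Slice 4: Δl = 2.0/cos22.5° = 2.165 m; N'_4 = 163·cos22.5° − 12·2.165 = 124.6; c'Δl = 3.46; W sinα = 62.4
Slice 5: Δl = 1.6/cos34.0° = 1.930 m; N'_5 = 124·cos34.0° − 8·1.930 = 87.4; c'Δl = 3.09; W sinα = 69.3
Slice 6: Δl = 2.6/cos49.8° = 4.028 m; N'_6 = 103·cos49.8° − 6·4.028 = 42.3; c'Δl = 6.45; W sinα = 78.7
Σc'Δl = 22.9 kN/m; ΣN' = 424.6 kN/m; ΣW sinα = 226.5 kN/m
Resisting = 22.9 + 424.6·tan32.5° = 22.9 + 270.5 = 293.4 kN/m
FS = 293.4 / 226.5 = 1.296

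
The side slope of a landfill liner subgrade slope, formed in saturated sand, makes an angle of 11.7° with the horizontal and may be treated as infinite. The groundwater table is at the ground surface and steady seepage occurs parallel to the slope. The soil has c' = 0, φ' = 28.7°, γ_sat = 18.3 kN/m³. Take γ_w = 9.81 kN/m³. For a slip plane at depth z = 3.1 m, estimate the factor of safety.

With seepage parallel to the slope and the water table at the surface, the effective normal stress on the slip plane uses the buoyant unit weight γ' = γ_sat − γ_w while the driving shear stress uses γ_sat:
FS = [c' + γ' z cos²β tanφ'] / [γ_sat z sinβ cosβ]
(For c' = 0 this reduces to FS = (γ'/γ_sat)·tanφ'/tanβ.)
γ' = 18.3 − 9.81 = 8.49 kN/m³
Numerator = 0.0 + 8.49·3.1·cos²11.7°·tan28.7° = 0.0 + 8.49·3.1·0.9589·0.5475 = 13.817 kPa
Denominator = 18.3·3.1·sin11.7°·cos11.7° = 18.3·3.1·0.2028·0.9792 = 11.265 kPa
FS = 13.817 / 11.265 = 1.227

FS = 1.23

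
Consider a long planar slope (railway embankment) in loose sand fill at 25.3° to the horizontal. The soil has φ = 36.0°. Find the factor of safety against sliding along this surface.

FS = 1.54

For a dry cohesionless infinite slope the factor of safety is FS = tanφ / tanβ.
FS = tan36.0° / tan25.3° = 0.7265 / 0.4727 = 1.537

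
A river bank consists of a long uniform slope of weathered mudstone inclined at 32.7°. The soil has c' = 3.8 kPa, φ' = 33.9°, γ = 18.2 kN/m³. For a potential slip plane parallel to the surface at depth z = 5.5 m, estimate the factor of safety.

For an infinite slope with a slip plane parallel to the surface (no pore pressure): FS = [c' + γz cos²β tanφ'] / [γz sinβ cosβ].
γz = 18.2·5.5 = 100.10 kN/m²
Numerator = 3.8 + 100.10·cos²32.7°·tan33.9° = 3.8 + 100.10·0.7081·0.6720 = 51.433 kPa
Denominator = 100.10·sin32.7°·cos32.7° = 100.10·0.5402·0.8415 = 45.507 kPa
FS = 51.433 / 45.507 = 1.130

FS = 1.13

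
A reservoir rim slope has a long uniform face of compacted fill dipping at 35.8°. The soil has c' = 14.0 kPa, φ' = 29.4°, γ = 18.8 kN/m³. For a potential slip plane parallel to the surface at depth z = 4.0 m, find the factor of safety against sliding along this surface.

FS = 1.17

For an infinite slope with a slip plane parallel to the surface (no pore pressure): FS = [c' + γz cos²β tanφ'] / [γz sinβ cosβ].
γz = 18.8·4.0 = 75.20 kN/m²
Numerator = 14.0 + 75.20·cos²35.8°·tan29.4° = 14.0 + 75.20·0.6578·0.5635 = 41.874 kPa
Denominator = 75.20·sin35.8°·cos35.8° = 75.20·0.5850·0.8111 = 35.678 kPa
FS = 41.874 / 35.678 = 1.174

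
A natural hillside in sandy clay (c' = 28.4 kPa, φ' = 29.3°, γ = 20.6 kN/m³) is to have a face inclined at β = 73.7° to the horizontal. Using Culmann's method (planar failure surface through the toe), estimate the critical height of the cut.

H_c = 16.17 m

Culmann's analysis gives the critical failure plane at α_cr = (β + φ')/2 = (73.7 + 29.3)/2 = 51.5°, and the critical height
H_c = (4c'/γ) · sinβ cosφ' / [1 − cos(β − φ')]
    = (4·28.4/20.6) · sin73.7°·cos29.3° / [1 − cos(44.4°)]
    = 5.515 · 0.9598·0.8721 / [1 − 0.7145]
    = 5.515 · 0.8370 / 0.2855
    = 16.17 m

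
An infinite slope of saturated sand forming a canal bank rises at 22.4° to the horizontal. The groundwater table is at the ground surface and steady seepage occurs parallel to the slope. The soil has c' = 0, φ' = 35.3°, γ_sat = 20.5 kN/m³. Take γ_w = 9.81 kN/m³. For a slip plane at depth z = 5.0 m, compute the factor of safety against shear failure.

With seepage parallel to the slope and the water table at the surface, the effective normal stress on the slip plane uses the buoyant unit weight γ' = γ_sat − γ_w while the driving shear stress uses γ_sat:
FS = [c' + γ' z cos²β tanφ'] / [γ_sat z sinβ cosβ]
(For c' = 0 this reduces to FS = (γ'/γ_sat)·tanφ'/tanβ.)
γ' = 20.5 − 9.81 = 10.69 kN/m³
Numerator = 0.0 + 10.69·5.0·cos²22.4°·tan35.3° = 0.0 + 10.69·5.0·0.8548·0.7080 = 32.349 kPa
Denominator = 20.5·5.0·sin22.4°·cos22.4° = 20.5·5.0·0.3811·0.9245 = 36.113 kPa
FS = 32.349 / 36.113 = 0.896

FS = 0.90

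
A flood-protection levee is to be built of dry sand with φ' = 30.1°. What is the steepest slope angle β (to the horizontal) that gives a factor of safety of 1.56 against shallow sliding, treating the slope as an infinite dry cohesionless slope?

For an infinite dry cohesionless slope FS = tanφ'/tanβ, so tanβ = tanφ' / FS.
tanβ = tan30.1° / 1.56 = 0.5797 / 1.56 = 0.3716
β = arctan(0.3716) = 20.38°

β = 20.4°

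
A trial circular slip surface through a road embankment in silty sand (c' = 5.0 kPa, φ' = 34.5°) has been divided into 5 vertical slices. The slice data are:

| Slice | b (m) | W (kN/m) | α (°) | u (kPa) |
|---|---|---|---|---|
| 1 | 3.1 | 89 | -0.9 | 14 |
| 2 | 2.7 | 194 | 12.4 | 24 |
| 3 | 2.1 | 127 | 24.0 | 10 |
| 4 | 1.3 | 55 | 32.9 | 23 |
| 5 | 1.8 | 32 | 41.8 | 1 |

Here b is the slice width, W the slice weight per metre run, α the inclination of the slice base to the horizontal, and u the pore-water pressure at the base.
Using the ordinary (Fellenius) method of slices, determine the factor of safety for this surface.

Ordinary method of slices: FS = Σ[c'·Δl_i + (W_i cosα_i − u_i·Δl_i)·tanφ'] / Σ W_i sinα_i, with Δl_i = b_i / cosα_i.
Slice 1: Δl = 3.1/cos(-0.9°) = 3.100 m; N'_1 = 89·cos(-0.9°) − 14·3.100 = 45.6; c'Δl = 15.50; W sinα = -1.4
Slice 2: Δl = 2.7/cos12.4° = 2.764 m; N'_2 = 194·cos12.4° − 24·2.764 = 123.1; c'Δl = 13.82; W sinα = 41.7
Slice 3: Δl = 2.1/cos24.0° = 2.299 m; N'_3 = 127·cos24.0° − 10·2.299 = 93.0; c'Δl = 11.49; W sinα = 51.7
Slice 4: Δl = 1.3/cos32.9° = 1.548 m; N'_4 = 55·cos32.9° − 23·1.548 = 10.6; c'Δl = 7.74; W sinα = 29.9
Slice 5: Δl = 1.8/cos41.8° = 2.415 m; N'_5 = 32·cos41.8° − 1·2.415 = 21.4; c'Δl = 12.07; W sinα = 21.3
Σc'Δl = 60.6 kN/m; ΣN' = 293.8 kN/m; ΣW sinα = 143.1 kN/m
Resisting = 60.6 + 293.8·tan34.5° = 60.6 + 201.9 = 262.5 kN/m
FS = 262.5 / 143.1 = 1.834

FS = 1.83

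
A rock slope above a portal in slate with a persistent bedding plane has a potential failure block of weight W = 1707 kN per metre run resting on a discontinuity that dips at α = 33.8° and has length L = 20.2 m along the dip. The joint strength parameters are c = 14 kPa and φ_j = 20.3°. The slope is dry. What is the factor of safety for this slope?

FS = 0.85

Resolving the block weight along and normal to the plane and applying the Mohr–Coulomb strength on the joint:
N' = W cosα = 1707·cos33.8° = 1418.5 kN/m
Driving force T = W sinα = 1707·sin33.8° = 949.6 kN/m
Resisting force R = c·L + N'·tanφ_j = 14·20.2 + 1418.5·tan20.3° = 282.8 + 524.7 = 807.5 kN/m
FS = R / T = 807.5 / 949.6 = 0.850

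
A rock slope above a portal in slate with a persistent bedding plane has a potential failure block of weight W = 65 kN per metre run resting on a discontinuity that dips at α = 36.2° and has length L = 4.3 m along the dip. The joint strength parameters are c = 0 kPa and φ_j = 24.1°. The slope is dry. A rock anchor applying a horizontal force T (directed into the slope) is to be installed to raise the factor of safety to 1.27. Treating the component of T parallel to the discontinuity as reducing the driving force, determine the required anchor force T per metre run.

T = 20 kN/m

Resolving forces along and normal to the sliding plane, with the horizontal anchor force T adding T·sinα to the effective normal force and T·cosα acting up the plane against the driving force:
FS = [cL + (W cosα + T sinα) tanφ_j] / [W sinα − T cosα]
Without the anchor: N' = 52.5 kN/m, driving T_d = 38.4 kN/m, resisting R = 0·4.3 + 52.5·tan24.1° = 23.5 kN/m, FS = 0.61.
Setting FS = 1.27 and solving for T:
1.27·(38.4 − T cos36.2°) = 23.5 + T sin36.2°·tan24.1°
T·(sin36.2°·tan24.1° + 1.27·cos36.2°) = 1.27·38.4 − 23.5
T·(0.5906·0.4473 + 1.27·0.8070) = 48.8 − 23.5 = 25.3
T·1.2890 = 25.3
T = 19.6 kN/m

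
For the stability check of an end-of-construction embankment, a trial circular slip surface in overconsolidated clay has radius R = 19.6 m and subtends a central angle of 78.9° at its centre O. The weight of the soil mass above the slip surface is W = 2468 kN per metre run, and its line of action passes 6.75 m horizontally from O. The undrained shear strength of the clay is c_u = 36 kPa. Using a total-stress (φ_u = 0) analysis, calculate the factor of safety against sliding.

FS = 1.14

Taking moments about the centre O, the resisting moment is provided by the undrained shear strength acting along the arc:
Arc length L_a = R·θ = 19.6·(78.9°·π/180) = 19.6·1.3771 = 26.99 m
M_R = c_u·L_a·R = 36·26.99·19.6 = 19044.5 kN·m/m
M_D = W·d = 2468·6.75 = 16659.0 kN·m/m
FS = M_R / M_D = 19044.5 / 16659.0 = 1.143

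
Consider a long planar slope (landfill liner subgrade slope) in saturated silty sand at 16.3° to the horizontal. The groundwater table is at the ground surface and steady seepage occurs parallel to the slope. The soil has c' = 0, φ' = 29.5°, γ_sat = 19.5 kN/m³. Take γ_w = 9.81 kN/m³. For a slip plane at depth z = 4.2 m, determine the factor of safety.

FS = 0.96

With seepage parallel to the slope and the water table at the surface, the effective normal stress on the slip plane uses the buoyant unit weight γ' = γ_sat − γ_w while the driving shear stress uses γ_sat:
FS = [c' + γ' z cos²β tanφ'] / [γ_sat z sinβ cosβ]
(For c' = 0 this reduces to FS = (γ'/γ_sat)·tanφ'/tanβ.)
γ' = 19.5 − 9.81 = 9.69 kN/m³
Numerator = 0.0 + 9.69·4.2·cos²16.3°·tan29.5° = 0.0 + 9.69·4.2·0.9212·0.5658 = 21.212 kPa
Denominator = 19.5·4.2·sin16.3°·cos16.3° = 19.5·4.2·0.2807·0.9598 = 22.063 kPa
FS = 21.212 / 22.063 = 0.961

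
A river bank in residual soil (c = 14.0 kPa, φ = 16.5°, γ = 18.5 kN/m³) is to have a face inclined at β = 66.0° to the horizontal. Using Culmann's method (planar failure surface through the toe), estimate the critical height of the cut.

Culmann's analysis gives the critical failure plane at α_cr = (β + φ)/2 = (66.0 + 16.5)/2 = 41.2°, and the critical height
H_c = (4c/γ) · sinβ cosφ / [1 − cos(β − φ)]
    = (4·14.0/18.5) · sin66.0°·cos16.5° / [1 − cos(49.5°)]
    = 3.027 · 0.9135·0.9588 / [1 − 0.6494]
    = 3.027 · 0.8759 / 0.3506
    = 7.56 m

H_c = 7.56 m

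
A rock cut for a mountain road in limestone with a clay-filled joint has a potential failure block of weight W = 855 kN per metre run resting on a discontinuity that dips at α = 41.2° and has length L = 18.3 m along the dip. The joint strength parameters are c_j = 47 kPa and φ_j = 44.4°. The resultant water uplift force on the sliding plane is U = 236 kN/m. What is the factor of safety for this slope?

FS = 2.24

Resolving the block weight along and normal to the plane and applying the Mohr–Coulomb strength on the joint:
N' = W cosα − U = 855·cos41.2° − 236 = 407.3 kN/m
Driving force T = W sinα = 855·sin41.2° = 563.2 kN/m
Resisting force R = c_j·L + N'·tanφ_j = 47·18.3 + 407.3·tan44.4° = 860.1 + 398.9 = 1259.0 kN/m
FS = R / T = 1259.0 / 563.2 = 2.235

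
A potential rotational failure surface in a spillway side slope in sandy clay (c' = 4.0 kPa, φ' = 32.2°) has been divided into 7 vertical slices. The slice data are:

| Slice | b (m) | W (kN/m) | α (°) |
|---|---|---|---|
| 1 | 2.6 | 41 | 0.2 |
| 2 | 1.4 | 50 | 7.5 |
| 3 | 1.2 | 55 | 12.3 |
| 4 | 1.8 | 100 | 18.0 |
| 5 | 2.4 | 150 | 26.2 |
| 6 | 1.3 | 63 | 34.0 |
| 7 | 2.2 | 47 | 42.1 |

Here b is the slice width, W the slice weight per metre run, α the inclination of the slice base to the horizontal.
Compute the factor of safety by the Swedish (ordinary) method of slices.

FS = 1.91

Ordinary method of slices: FS = Σ[c'·Δl_i + (W_i cosα_i)·tanφ'] / Σ W_i sinα_i, with Δl_i = b_i / cosα_i.
Slice 1: Δl = 2.6/cos0.2° = 2.600 m; N'_1 = 41·cos0.2° = 41.0; c'Δl = 10.40; W sinα = 0.1
Slice 2: Δl = 1.4/cos7.5° = 1.412 m; N'_2 = 50·cos7.5° = 49.6; c'Δl = 5.65; W sinα = 6.5
Slice 3: Δl = 1.2/cos12.3° = 1.228 m; N'_3 = 55·cos12.3° = 53.7; c'Δl = 4.91; W sinα = 11.7
Slice 4: Δl = 1.8/cos18.0° = 1.893 m; N'_4 = 100·cos18.0° = 95.1; c'Δl = 7.57; W sinα = 30.9
Slice 5: Δl = 2.4/cos26.2° = 2.675 m; N'_5 = 150·cos26.2° = 134.6; c'Δl = 10.70; W sinα = 66.2
Slice 6: Δl = 1.3/cos34.0° = 1.568 m; N'_6 = 63·cos34.0° = 52.2; c'Δl = 6.27; W sinα = 35.2
Slice 7: Δl = 2.2/cos42.1° = 2.965 m; N'_7 = 47·cos42.1° = 34.9; c'Δl = 11.86; W sinα = 31.5
Σc'Δl = 57.4 kN/m; ΣN' = 461.1 kN/m; ΣW sinα = 182.3 kN/m
Resisting = 57.4 + 461.1·tan32.2° = 57.4 + 290.4 = 347.7 kN/m
FS = 347.7 / 182.3 = 1.908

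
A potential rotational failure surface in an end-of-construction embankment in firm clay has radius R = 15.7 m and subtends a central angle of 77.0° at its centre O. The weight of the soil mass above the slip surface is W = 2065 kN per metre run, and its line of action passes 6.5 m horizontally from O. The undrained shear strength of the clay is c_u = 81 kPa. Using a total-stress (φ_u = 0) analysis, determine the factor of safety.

Taking moments about the centre O, the resisting moment is provided by the undrained shear strength acting along the arc:
Arc length L_a = R·θ = 15.7·(77.0°·π/180) = 15.7·1.3439 = 21.10 m
M_R = c_u·L_a·R = 81·21.10·15.7 = 26832.0 kN·m/m
M_D = W·d = 2065·6.5 = 13422.5 kN·m/m
FS = M_R / M_D = 26832.0 / 13422.5 = 1.999

FS = 2.00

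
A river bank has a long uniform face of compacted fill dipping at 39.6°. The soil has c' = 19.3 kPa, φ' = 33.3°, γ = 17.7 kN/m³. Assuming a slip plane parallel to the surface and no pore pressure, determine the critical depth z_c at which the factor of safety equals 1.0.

z_c = 10.78 m

Setting FS = 1.00 in FS = [c' + γz cos²β tanφ'] / [γz sinβ cosβ] and solving for z:
z = c' / [γ cosβ (FS·sinβ − cosβ·tanφ')]
  = 19.3 / [17.7·cos39.6°·(1.00·sin39.6° − cos39.6°·tan33.3°)]
  = 19.3 / [17.7·0.7705·(1.00·0.6374 − 0.7705·0.6569)]
  = 19.3 / 1.7906 = 10.779 m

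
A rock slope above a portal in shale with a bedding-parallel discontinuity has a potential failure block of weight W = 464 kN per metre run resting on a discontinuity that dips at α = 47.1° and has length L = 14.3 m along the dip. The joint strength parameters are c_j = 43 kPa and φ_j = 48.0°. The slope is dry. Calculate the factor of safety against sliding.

Resolving the block weight along and normal to the plane and applying the Mohr–Coulomb strength on the joint:
N' = W cosα = 464·cos47.1° = 315.9 kN/m
Driving force T = W sinα = 464·sin47.1° = 339.9 kN/m
Resisting force R = c_j·L + N'·tanφ_j = 43·14.3 + 315.9·tan48.0° = 614.9 + 350.8 = 965.7 kN/m
FS = R / T = 965.7 / 339.9 = 2.841

FS = 2.84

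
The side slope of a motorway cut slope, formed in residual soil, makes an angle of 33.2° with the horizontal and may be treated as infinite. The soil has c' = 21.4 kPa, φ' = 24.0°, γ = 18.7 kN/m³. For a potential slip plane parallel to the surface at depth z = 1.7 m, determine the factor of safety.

For an infinite slope with a slip plane parallel to the surface (no pore pressure): FS = [c' + γz cos²β tanφ'] / [γz sinβ cosβ].
γz = 18.7·1.7 = 31.79 kN/m²
Numerator = 21.4 + 31.79·cos²33.2°·tan24.0° = 21.4 + 31.79·0.7002·0.4452 = 31.310 kPa
Denominator = 31.79·sin33.2°·cos33.2° = 31.79·0.5476·0.8368 = 14.566 kPa
FS = 31.310 / 14.566 = 2.150

FS = 2.15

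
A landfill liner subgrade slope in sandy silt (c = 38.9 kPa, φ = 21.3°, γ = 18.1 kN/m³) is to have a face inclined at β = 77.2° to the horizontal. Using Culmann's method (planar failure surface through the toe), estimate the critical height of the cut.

Culmann's analysis gives the critical failure plane at α_cr = (β + φ)/2 = (77.2 + 21.3)/2 = 49.2°, and the critical height
H_c = (4c/γ) · sinβ cosφ / [1 − cos(β − φ)]
    = (4·38.9/18.1) · sin77.2°·cos21.3° / [1 − cos(55.9°)]
    = 8.597 · 0.9751·0.9317 / [1 − 0.5606]
    = 8.597 · 0.9085 / 0.4394
    = 17.78 m

H_c = 17.78 m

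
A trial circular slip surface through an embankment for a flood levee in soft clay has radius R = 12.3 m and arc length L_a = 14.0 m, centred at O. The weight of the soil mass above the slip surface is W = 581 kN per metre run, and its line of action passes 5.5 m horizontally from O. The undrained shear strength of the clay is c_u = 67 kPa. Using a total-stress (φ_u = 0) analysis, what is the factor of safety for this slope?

Taking moments about the centre O, the resisting moment is provided by the undrained shear strength acting along the arc:
M_R = c_u·L_a·R = 67·14.00·12.3 = 11537.4 kN·m/m
M_D = W·d = 581·5.5 = 3195.5 kN·m/m
FS = M_R / M_D = 11537.4 / 3195.5 = 3.611

FS = 3.61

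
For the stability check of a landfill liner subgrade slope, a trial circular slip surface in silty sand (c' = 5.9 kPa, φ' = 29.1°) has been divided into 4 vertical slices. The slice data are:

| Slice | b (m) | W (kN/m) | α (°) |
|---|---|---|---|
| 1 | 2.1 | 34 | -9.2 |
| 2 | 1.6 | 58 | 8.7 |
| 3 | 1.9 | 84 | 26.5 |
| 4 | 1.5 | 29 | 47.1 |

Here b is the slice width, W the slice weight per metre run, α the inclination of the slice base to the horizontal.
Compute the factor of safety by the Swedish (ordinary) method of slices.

Ordinary method of slices: FS = Σ[c'·Δl_i + (W_i cosα_i)·tanφ'] / Σ W_i sinα_i, with Δl_i = b_i / cosα_i.
Slice 1: Δl = 2.1/cos(-9.2°) = 2.127 m; N'_1 = 34·cos(-9.2°) = 33.6; c'Δl = 12.55; W sinα = -5.4
Slice 2: Δl = 1.6/cos8.7° = 1.619 m; N'_2 = 58·cos8.7° = 57.3; c'Δl = 9.55; W sinα = 8.8
Slice 3: Δl = 1.9/cos26.5° = 2.123 m; N'_3 = 84·cos26.5° = 75.2; c'Δl = 12.53; W sinα = 37.5
Slice 4: Δl = 1.5/cos47.1° = 2.204 m; N'_4 = 29·cos47.1° = 19.7; c'Δl = 13.00; W sinα = 21.2
Σc'Δl = 47.6 kN/m; ΣN' = 185.8 kN/m; ΣW sinα = 62.1 kN/m
Resisting = 47.6 + 185.8·tan29.1° = 47.6 + 103.4 = 151.0 kN/m
FS = 151.0 / 62.1 = 2.434

FS = 2.43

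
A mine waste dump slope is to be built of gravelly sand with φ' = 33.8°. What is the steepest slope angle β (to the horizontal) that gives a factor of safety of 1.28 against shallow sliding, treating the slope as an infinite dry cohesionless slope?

For an infinite dry cohesionless slope FS = tanφ'/tanβ, so tanβ = tanφ' / FS.
tanβ = tan33.8° / 1.28 = 0.6694 / 1.28 = 0.5230
β = arctan(0.5230) = 27.61°

β = 27.6°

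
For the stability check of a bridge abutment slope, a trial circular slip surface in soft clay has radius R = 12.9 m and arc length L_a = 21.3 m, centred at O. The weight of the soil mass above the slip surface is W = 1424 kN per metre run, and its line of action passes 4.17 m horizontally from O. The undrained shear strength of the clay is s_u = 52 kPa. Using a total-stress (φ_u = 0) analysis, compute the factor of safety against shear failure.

FS = 2.41

Taking moments about the centre O, the resisting moment is provided by the undrained shear strength acting along the arc:
M_R = s_u·L_a·R = 52·21.30·12.9 = 14288.0 kN·m/m
M_D = W·d = 1424·4.17 = 5938.1 kN·m/m
FS = M_R / M_D = 14288.0 / 5938.1 = 2.406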